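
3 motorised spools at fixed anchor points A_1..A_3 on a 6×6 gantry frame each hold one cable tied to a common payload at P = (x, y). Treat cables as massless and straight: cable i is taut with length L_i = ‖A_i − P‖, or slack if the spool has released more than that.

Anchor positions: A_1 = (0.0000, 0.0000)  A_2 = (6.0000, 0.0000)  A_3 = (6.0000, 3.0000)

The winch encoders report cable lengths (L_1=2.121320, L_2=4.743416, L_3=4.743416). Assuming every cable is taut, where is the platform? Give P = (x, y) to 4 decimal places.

each cable: (A_i−P)·(A_i−P) = L_i²; let k_i = ‖A_i‖²−L_i²
k_1 = 0.0000+0.0000−4.5000 = -4.5000
row 1: -12.0000x + 0.0000y = -18.0000  (k_2=13.5000)
row 2: -12.0000x − 6.0000y = -27.0000  (k_3=22.5000)
Cramer on rows 1–2 → x = 1.5000, y = 1.5000

(1.5000, 1.5000)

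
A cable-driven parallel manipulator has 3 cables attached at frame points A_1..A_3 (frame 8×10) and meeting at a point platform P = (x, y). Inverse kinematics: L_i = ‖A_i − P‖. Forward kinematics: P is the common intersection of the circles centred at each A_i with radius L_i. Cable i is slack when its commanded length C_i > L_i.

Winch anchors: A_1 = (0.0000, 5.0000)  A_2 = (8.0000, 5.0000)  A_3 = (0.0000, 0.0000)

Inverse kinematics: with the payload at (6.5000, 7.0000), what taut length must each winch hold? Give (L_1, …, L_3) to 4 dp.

(6.8007, 2.5000, 9.5525)

L_1: Δ = A_1−P = (-6.5000, -2.0000) → ‖Δ‖ = √46.2500 = 6.8007
L_2: Δ = A_2−P = (1.5000, -2.0000) → ‖Δ‖ = √6.2500 = 2.5000
L_3: Δ = A_3−P = (-6.5000, -7.0000) → ‖Δ‖ = √91.2500 = 9.5525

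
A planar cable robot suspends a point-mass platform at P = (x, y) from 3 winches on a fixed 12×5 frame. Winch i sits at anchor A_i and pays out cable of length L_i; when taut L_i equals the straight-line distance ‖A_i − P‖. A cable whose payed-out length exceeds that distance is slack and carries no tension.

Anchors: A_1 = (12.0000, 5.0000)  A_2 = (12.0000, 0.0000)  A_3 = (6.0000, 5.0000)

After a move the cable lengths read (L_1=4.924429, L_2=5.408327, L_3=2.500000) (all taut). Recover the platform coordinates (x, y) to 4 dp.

(7.5000, 3.0000)

circle eqns → linear via eq_j − eq_1; set c_j = A_j·A_j − L_j²
c_1 = 144.0000+25.0000−24.2500 = 144.7500
0.0000·x + 10.0000·y = c_1−c_2 = 30.0000
12.0000·x + 0.0000·y = c_1−c_3 = 90.0000
solve first two rows → x=7.5000, y=3.0000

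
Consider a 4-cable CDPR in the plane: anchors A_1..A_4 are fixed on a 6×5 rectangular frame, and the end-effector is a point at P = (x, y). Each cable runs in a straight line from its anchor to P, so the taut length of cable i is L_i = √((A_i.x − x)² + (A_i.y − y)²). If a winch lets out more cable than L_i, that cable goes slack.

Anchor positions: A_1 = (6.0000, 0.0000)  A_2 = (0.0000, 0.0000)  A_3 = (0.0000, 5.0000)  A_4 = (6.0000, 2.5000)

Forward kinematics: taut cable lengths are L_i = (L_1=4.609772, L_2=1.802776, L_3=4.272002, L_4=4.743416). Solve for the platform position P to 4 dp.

(1.5000, 1.0000)

expand ‖A_i−P‖²=L_i² and subtract eq 1 (c_i ≔ ‖A_i‖²−L_i²)
c_1 = 36.0000+0.0000−21.2500 = 14.7500
eq1−eq2 → [12.0000  0.0000]·P = 18.0000
eq1−eq3 → [12.0000  -10.0000]·P = 8.0000
eq1−eq4 → [0.0000  -5.0000]·P = -5.0000
2×2 solve → P = (1.5000, 1.0000)
check cable 4: ‖A_4−P‖² = 22.5000 ≈ L_4² = 22.5000 ✓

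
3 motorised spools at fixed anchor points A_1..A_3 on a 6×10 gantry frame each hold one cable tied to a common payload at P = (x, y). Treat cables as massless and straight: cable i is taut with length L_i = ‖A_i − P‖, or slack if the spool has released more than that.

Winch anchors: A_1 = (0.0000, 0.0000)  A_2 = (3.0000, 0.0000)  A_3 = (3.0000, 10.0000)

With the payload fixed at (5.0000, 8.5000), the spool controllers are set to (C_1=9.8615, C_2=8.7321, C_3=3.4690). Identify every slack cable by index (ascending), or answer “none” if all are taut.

3

i=1: geometric 9.8615 vs commanded 9.8615 ⇒ taut
i=2: geometric 8.7321 vs commanded 8.7321 ⇒ taut
i=3: geometric 2.5000 vs commanded 3.4690 ⇒ slack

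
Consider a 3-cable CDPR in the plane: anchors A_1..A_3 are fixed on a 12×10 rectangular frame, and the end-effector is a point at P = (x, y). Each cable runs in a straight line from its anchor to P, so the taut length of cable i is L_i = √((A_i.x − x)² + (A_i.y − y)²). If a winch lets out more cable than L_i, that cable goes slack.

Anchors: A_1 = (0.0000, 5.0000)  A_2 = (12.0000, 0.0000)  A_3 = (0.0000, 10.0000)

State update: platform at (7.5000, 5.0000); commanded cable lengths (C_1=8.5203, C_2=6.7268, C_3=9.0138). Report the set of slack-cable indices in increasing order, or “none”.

1

cable 1: √((-7.5000)²+(0.0000)²)=7.5000, C_1=8.5203: slack
cable 2: √((4.5000)²+(-5.0000)²)=6.7268, C_2=6.7268: taut
cable 3: √((-7.5000)²+(5.0000)²)=9.0139, C_3=9.0138: taut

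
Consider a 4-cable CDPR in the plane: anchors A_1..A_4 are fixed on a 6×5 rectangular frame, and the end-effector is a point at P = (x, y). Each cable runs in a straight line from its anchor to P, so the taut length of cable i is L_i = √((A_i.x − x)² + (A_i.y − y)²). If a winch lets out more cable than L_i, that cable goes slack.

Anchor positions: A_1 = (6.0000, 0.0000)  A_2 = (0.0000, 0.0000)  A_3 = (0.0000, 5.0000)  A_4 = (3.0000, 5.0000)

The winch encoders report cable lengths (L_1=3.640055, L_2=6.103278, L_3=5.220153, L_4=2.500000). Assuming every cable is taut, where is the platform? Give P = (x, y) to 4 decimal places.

(5.0000, 3.5000)

expand ‖A_i−P‖²=L_i² and subtract eq 1 (q_i ≔ ‖A_i‖²−L_i²)
q_1 = 36.0000+0.0000−13.2500 = 22.7500
eq1−eq2 → [12.0000  0.0000]·P = 60.0000
eq1−eq3 → [12.0000  -10.0000]·P = 25.0000
eq1−eq4 → [6.0000  -10.0000]·P = -5.0000
2×2 solve → P = (5.0000, 3.5000)
check cable 4: ‖A_4−P‖² = 6.2500 ≈ L_4² = 6.2500 ✓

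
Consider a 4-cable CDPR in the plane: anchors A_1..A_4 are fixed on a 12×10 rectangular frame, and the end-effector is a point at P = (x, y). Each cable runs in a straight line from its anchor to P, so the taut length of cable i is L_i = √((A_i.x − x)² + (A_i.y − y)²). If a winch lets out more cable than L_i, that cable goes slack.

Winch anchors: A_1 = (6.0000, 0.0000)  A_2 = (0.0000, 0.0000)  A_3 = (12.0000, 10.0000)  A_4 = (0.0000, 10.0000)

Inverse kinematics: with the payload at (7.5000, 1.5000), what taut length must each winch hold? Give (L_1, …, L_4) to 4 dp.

L_1 = √((6.0000−7.5000)² + (0.0000−1.5000)²) = 2.1213
L_2 = √((0.0000−7.5000)² + (0.0000−1.5000)²) = 7.6485
L_3 = √((12.0000−7.5000)² + (10.0000−1.5000)²) = 9.6177
L_4 = √((0.0000−7.5000)² + (10.0000−1.5000)²) = 11.3358

(2.1213, 7.6485, 9.6177, 11.3358)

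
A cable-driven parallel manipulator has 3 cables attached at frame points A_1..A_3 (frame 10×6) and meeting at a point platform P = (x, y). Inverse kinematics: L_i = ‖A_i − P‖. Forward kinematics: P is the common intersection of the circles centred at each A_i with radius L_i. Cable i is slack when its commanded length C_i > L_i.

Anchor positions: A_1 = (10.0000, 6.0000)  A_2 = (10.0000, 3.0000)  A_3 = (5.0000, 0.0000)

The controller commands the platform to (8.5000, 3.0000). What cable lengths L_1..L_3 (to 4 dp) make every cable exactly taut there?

L_1: Δ = A_1−P = (1.5000, 3.0000) → ‖Δ‖ = √11.2500 = 3.3541
L_2: Δ = A_2−P = (1.5000, 0.0000) → ‖Δ‖ = √2.2500 = 1.5000
L_3: Δ = A_3−P = (-3.5000, -3.0000) → ‖Δ‖ = √21.2500 = 4.6098

(3.3541, 1.5000, 4.6098)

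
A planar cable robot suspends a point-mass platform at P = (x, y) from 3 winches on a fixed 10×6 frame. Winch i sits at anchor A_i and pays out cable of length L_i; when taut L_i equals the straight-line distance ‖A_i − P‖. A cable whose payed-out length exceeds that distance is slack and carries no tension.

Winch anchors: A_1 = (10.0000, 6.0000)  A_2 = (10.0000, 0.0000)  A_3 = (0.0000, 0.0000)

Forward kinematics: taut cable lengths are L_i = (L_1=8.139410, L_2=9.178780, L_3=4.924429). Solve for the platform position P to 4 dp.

expand ‖A_i−P‖²=L_i² and subtract eq 1 (k_i ≔ ‖A_i‖²−L_i²)
k_1 = 100.0000+36.0000−66.2500 = 69.7500
eq1−eq2 → [0.0000  12.0000]·P = 54.0000
eq1−eq3 → [20.0000  12.0000]·P = 94.0000
2×2 solve → P = (2.0000, 4.5000)

(2.0000, 4.5000)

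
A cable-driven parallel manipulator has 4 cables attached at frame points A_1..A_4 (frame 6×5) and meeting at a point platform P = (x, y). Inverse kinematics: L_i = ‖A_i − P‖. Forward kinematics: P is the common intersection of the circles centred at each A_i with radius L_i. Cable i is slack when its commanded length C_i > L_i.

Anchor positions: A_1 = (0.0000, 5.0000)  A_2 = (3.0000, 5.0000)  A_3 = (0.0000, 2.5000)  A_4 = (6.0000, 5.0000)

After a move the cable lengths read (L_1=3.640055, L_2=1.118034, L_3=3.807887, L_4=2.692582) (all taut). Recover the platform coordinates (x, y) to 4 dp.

each cable: (A_i−P)·(A_i−P) = L_i²; let k_i = ‖A_i‖²−L_i²
k_1 = 0.0000+25.0000−13.2500 = 11.7500
row 1: -6.0000x + 0.0000y = -21.0000  (k_2=32.7500)
row 2: 0.0000x + 5.0000y = 20.0000  (k_3=-8.2500)
row 3: -12.0000x + 0.0000y = -42.0000  (k_4=53.7500)
Cramer on rows 1–2 → x = 3.5000, y = 4.0000
check cable 4: ‖A_4−P‖² = 7.2500 ≈ L_4² = 7.2500 ✓

(3.5000, 4.0000)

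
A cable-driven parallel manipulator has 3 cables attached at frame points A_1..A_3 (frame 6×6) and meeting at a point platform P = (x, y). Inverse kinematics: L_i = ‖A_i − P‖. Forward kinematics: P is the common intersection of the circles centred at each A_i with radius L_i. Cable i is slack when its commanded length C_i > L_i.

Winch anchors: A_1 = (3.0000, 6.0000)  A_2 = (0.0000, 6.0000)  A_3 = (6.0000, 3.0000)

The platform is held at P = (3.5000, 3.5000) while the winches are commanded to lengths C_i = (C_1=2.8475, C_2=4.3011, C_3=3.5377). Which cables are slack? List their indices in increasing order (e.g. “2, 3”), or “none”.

cable 1: L_1 = ‖A_1−P‖ = 2.5495;  C_1 = 2.8475 → slack
cable 2: L_2 = ‖A_2−P‖ = 4.3012;  C_2 = 4.3011 → taut
cable 3: L_3 = ‖A_3−P‖ = 2.5495;  C_3 = 3.5377 → slack

1, 3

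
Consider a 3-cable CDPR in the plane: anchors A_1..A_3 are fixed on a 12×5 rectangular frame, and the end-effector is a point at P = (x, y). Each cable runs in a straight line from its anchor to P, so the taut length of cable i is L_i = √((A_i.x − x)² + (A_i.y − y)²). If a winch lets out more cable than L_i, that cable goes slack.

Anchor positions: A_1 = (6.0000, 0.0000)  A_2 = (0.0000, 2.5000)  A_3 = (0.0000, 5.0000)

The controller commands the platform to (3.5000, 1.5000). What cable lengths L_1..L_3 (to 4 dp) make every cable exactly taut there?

(2.9155, 3.6401, 4.9497)

L_1 = √((6.0000−3.5000)² + (0.0000−1.5000)²) = 2.9155
L_2 = √((0.0000−3.5000)² + (2.5000−1.5000)²) = 3.6401
L_3 = √((0.0000−3.5000)² + (5.0000−1.5000)²) = 4.9497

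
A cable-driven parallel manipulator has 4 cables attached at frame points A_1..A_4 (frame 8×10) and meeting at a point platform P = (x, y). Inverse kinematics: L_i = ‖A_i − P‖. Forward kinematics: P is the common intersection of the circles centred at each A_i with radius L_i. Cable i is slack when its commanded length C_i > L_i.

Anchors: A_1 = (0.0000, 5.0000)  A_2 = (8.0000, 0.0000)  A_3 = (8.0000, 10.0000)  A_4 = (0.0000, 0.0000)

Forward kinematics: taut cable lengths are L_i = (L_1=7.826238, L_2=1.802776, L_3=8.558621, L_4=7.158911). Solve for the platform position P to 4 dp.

(7.0000, 1.5000)

circle eqns → linear via eq_j − eq_1; set q_j = A_j·A_j − L_j²
q_1 = 0.0000+25.0000−61.2500 = -36.2500
-16.0000·x + 10.0000·y = q_1−q_2 = -97.0000
-16.0000·x − 10.0000·y = q_1−q_3 = -127.0000
0.0000·x + 10.0000·y = q_1−q_4 = 15.0000
solve first two rows → x=7.0000, y=1.5000
check cable 4: ‖A_4−P‖² = 51.2500 ≈ L_4² = 51.2500 ✓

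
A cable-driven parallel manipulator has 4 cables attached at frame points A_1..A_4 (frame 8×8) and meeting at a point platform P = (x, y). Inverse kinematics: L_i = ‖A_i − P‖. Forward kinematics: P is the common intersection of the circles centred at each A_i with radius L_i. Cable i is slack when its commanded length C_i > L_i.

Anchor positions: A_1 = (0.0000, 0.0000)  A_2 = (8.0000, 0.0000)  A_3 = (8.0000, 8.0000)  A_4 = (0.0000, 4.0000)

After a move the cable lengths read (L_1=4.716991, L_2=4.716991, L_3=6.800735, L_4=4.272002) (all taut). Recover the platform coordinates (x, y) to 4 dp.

(4.0000, 2.5000)

each cable: (A_i−P)·(A_i−P) = L_i²; let c_i = ‖A_i‖²−L_i²
c_1 = 0.0000+0.0000−22.2500 = -22.2500
row 1: -16.0000x + 0.0000y = -64.0000  (c_2=41.7500)
row 2: -16.0000x − 16.0000y = -104.0000  (c_3=81.7500)
row 3: 0.0000x − 8.0000y = -20.0000  (c_4=-2.2500)
Cramer on rows 1–2 → x = 4.0000, y = 2.5000
check cable 4: ‖A_4−P‖² = 18.2500 ≈ L_4² = 18.2500 ✓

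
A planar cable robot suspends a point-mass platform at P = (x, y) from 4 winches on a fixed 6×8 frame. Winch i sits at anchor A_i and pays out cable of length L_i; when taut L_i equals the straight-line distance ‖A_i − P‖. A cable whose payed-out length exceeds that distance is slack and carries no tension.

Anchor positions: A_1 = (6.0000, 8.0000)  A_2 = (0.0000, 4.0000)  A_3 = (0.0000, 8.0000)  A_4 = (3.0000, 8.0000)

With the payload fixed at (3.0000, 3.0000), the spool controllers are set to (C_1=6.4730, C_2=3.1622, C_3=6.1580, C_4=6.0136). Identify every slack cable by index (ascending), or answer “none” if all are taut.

i=1: geometric 5.8310 vs commanded 6.4730 ⇒ slack
i=2: geometric 3.1623 vs commanded 3.1622 ⇒ taut
i=3: geometric 5.8310 vs commanded 6.1580 ⇒ slack
i=4: geometric 5.0000 vs commanded 6.0136 ⇒ slack

1, 3, 4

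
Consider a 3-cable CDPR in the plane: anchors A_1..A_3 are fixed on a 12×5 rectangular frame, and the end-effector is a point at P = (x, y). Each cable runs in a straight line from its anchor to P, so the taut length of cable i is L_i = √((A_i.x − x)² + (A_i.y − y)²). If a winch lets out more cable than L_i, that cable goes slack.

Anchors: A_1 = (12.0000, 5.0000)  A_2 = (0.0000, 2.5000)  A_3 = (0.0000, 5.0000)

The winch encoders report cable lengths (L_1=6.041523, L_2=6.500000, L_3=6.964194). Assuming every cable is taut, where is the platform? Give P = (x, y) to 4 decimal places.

(6.5000, 2.5000)

circle eqns → linear via eq_j − eq_1; set k_j = A_j·A_j − L_j²
k_1 = 144.0000+25.0000−36.5000 = 132.5000
24.0000·x + 5.0000·y = k_1−k_2 = 168.5000
24.0000·x + 0.0000·y = k_1−k_3 = 156.0000
solve first two rows → x=6.5000, y=2.5000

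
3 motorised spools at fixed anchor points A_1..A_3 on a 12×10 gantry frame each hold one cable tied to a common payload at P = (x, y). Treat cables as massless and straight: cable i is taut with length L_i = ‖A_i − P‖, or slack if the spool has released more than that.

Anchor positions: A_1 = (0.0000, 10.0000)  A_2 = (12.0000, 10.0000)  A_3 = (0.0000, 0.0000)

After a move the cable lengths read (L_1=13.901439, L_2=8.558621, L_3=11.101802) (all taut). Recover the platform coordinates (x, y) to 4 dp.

circle eqns → linear via eq_j − eq_1; set q_j = A_j·A_j − L_j²
q_1 = 0.0000+100.0000−193.2500 = -93.2500
-24.0000·x + 0.0000·y = q_1−q_2 = -264.0000
0.0000·x + 20.0000·y = q_1−q_3 = 30.0000
solve first two rows → x=11.0000, y=1.5000

(11.0000, 1.5000)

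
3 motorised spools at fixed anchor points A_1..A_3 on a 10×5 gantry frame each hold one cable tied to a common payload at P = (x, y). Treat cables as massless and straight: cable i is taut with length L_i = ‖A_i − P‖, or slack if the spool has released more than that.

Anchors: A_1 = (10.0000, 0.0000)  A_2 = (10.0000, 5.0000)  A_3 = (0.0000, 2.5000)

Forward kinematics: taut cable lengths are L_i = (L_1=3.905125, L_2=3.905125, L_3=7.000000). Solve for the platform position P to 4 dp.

expand ‖A_i−P‖²=L_i² and subtract eq 1 (q_i ≔ ‖A_i‖²−L_i²)
q_1 = 100.0000+0.0000−15.2500 = 84.7500
eq1−eq2 → [0.0000  -10.0000]·P = -25.0000
eq1−eq3 → [20.0000  -5.0000]·P = 127.5000
2×2 solve → P = (7.0000, 2.5000)

(7.0000, 2.5000)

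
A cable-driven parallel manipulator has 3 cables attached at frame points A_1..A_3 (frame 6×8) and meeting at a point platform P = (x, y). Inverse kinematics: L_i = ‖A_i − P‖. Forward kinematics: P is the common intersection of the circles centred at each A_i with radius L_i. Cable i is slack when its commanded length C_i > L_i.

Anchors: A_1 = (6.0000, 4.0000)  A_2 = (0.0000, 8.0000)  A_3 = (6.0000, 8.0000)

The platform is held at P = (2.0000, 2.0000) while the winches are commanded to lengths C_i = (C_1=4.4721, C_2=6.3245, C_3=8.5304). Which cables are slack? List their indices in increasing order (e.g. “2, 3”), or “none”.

cable 1: L_1 = ‖A_1−P‖ = 4.4721;  C_1 = 4.4721 → taut
cable 2: L_2 = ‖A_2−P‖ = 6.3246;  C_2 = 6.3245 → taut
cable 3: L_3 = ‖A_3−P‖ = 7.2111;  C_3 = 8.5304 → slack

3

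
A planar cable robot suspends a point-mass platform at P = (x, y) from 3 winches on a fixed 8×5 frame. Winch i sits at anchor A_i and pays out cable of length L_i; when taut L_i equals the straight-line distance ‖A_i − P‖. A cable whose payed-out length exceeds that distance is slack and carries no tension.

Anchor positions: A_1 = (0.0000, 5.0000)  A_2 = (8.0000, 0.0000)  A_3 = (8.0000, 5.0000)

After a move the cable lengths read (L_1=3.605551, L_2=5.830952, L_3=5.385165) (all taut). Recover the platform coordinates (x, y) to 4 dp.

expand ‖A_i−P‖²=L_i² and subtract eq 1 (c_i ≔ ‖A_i‖²−L_i²)
c_1 = 0.0000+25.0000−13.0000 = 12.0000
eq1−eq2 → [-16.0000  10.0000]·P = -18.0000
eq1−eq3 → [-16.0000  0.0000]·P = -48.0000
2×2 solve → P = (3.0000, 3.0000)

(3.0000, 3.0000)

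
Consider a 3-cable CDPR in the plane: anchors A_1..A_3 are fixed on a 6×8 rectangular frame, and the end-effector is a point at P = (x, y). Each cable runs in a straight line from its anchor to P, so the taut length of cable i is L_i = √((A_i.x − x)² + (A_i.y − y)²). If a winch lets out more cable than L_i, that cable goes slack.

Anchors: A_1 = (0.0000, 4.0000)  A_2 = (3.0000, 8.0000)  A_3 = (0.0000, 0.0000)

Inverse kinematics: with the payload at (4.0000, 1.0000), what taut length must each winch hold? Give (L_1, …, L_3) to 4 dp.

L_1 = √((0.0000−4.0000)² + (4.0000−1.0000)²) = 5.0000
L_2 = √((3.0000−4.0000)² + (8.0000−1.0000)²) = 7.0711
L_3 = √((0.0000−4.0000)² + (0.0000−1.0000)²) = 4.1231

(5.0000, 7.0711, 4.1231)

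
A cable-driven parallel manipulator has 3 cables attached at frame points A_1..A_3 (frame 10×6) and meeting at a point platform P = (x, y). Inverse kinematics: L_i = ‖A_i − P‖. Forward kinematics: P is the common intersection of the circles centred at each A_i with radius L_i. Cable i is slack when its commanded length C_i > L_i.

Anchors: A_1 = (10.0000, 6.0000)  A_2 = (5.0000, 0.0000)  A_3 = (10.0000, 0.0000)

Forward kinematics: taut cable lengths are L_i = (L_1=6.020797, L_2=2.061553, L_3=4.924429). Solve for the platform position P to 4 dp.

(5.5000, 2.0000)

circle eqns → linear via eq_j − eq_1; set q_j = A_j·A_j − L_j²
q_1 = 100.0000+36.0000−36.2500 = 99.7500
10.0000·x + 12.0000·y = q_1−q_2 = 79.0000
0.0000·x + 12.0000·y = q_1−q_3 = 24.0000
solve first two rows → x=5.5000, y=2.0000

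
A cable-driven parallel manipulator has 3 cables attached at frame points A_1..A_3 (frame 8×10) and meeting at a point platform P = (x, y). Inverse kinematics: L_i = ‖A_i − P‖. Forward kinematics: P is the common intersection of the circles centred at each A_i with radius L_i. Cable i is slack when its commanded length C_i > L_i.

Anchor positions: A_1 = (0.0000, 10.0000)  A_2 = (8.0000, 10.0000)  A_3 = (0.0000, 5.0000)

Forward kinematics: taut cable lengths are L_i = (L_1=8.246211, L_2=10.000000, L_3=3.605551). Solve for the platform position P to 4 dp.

(2.0000, 2.0000)

circle eqns → linear via eq_j − eq_1; set c_j = A_j·A_j − L_j²
c_1 = 0.0000+100.0000−68.0000 = 32.0000
-16.0000·x + 0.0000·y = c_1−c_2 = -32.0000
0.0000·x + 10.0000·y = c_1−c_3 = 20.0000
solve first two rows → x=2.0000, y=2.0000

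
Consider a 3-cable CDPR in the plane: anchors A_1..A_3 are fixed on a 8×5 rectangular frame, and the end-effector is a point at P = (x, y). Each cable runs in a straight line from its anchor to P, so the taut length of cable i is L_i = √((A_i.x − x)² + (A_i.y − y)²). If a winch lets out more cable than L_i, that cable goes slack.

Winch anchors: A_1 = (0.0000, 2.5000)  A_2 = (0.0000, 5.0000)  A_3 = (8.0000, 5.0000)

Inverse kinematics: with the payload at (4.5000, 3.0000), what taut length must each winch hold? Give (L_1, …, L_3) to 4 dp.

(4.5277, 4.9244, 4.0311)

L_1 = √((0.0000−4.5000)² + (2.5000−3.0000)²) = 4.5277
L_2 = √((0.0000−4.5000)² + (5.0000−3.0000)²) = 4.9244
L_3 = √((8.0000−4.5000)² + (5.0000−3.0000)²) = 4.0311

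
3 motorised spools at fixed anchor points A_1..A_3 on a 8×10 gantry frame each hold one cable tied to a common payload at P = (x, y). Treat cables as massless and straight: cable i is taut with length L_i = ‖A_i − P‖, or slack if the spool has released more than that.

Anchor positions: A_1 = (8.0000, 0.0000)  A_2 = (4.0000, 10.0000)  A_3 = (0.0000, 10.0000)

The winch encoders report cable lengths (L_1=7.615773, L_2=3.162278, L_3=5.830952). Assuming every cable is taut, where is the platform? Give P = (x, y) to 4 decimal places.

each cable: (A_i−P)·(A_i−P) = L_i²; let c_i = ‖A_i‖²−L_i²
c_1 = 64.0000+0.0000−58.0000 = 6.0000
row 1: 8.0000x − 20.0000y = -100.0000  (c_2=106.0000)
row 2: 16.0000x − 20.0000y = -60.0000  (c_3=66.0000)
Cramer on rows 1–2 → x = 5.0000, y = 7.0000

(5.0000, 7.0000)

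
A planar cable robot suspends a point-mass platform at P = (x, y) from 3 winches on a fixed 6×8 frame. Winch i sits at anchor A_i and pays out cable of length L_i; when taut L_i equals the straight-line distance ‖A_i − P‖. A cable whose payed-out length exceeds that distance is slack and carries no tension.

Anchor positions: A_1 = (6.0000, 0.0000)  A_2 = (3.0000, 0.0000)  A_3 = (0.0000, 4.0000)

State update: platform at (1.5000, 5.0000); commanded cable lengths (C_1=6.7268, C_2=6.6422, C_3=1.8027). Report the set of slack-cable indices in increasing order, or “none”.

cable 1: L_1 = ‖A_1−P‖ = 6.7268;  C_1 = 6.7268 → taut
cable 2: L_2 = ‖A_2−P‖ = 5.2202;  C_2 = 6.6422 → slack
cable 3: L_3 = ‖A_3−P‖ = 1.8028;  C_3 = 1.8027 → taut

2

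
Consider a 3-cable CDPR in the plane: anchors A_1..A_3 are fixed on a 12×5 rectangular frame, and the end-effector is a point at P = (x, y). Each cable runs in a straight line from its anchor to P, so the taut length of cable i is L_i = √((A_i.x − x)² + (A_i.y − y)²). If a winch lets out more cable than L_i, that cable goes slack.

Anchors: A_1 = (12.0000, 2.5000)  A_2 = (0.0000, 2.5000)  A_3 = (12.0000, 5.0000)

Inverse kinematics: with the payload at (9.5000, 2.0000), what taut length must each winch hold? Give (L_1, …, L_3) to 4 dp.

L_1 = √((12.0000−9.5000)² + (2.5000−2.0000)²) = 2.5495
L_2 = √((0.0000−9.5000)² + (2.5000−2.0000)²) = 9.5131
L_3 = √((12.0000−9.5000)² + (5.0000−2.0000)²) = 3.9051

(2.5495, 9.5131, 3.9051)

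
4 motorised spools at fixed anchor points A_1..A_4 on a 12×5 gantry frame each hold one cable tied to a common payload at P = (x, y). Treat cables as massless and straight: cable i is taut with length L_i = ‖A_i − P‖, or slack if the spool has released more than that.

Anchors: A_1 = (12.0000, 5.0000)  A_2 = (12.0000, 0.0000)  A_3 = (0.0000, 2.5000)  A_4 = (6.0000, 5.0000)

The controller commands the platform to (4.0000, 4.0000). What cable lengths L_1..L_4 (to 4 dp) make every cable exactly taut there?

(8.0623, 8.9443, 4.2720, 2.2361)

L_1: Δ = A_1−P = (8.0000, 1.0000) → ‖Δ‖ = √65.0000 = 8.0623
L_2: Δ = A_2−P = (8.0000, -4.0000) → ‖Δ‖ = √80.0000 = 8.9443
L_3: Δ = A_3−P = (-4.0000, -1.5000) → ‖Δ‖ = √18.2500 = 4.2720
L_4: Δ = A_4−P = (2.0000, 1.0000) → ‖Δ‖ = √5.0000 = 2.2361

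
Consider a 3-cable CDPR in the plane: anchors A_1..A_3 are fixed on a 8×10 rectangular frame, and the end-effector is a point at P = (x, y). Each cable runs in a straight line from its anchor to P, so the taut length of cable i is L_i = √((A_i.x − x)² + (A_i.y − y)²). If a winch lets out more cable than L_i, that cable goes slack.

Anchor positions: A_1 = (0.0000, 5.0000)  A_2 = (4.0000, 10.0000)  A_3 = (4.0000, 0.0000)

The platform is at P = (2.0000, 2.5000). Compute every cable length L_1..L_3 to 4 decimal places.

(3.2016, 7.7621, 3.2016)

L_1: Δ = A_1−P = (-2.0000, 2.5000) → ‖Δ‖ = √10.2500 = 3.2016
L_2: Δ = A_2−P = (2.0000, 7.5000) → ‖Δ‖ = √60.2500 = 7.7621
L_3: Δ = A_3−P = (2.0000, -2.5000) → ‖Δ‖ = √10.2500 = 3.2016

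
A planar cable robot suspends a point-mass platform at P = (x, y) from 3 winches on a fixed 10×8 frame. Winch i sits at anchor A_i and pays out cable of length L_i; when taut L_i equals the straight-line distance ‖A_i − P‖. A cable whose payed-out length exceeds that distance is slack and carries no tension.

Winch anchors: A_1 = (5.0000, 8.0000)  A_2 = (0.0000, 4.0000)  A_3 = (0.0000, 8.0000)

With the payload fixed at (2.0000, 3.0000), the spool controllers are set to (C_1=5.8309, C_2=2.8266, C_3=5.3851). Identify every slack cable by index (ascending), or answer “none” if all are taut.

2

cable 1: √((3.0000)²+(5.0000)²)=5.8310, C_1=5.8309: taut
cable 2: √((-2.0000)²+(1.0000)²)=2.2361, C_2=2.8266: slack
cable 3: √((-2.0000)²+(5.0000)²)=5.3852, C_3=5.3851: taut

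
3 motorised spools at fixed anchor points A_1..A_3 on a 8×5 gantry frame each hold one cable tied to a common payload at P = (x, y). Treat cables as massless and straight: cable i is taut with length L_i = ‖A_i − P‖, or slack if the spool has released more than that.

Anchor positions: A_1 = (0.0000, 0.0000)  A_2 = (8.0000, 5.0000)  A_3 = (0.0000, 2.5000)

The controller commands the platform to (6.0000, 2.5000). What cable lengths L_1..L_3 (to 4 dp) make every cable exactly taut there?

L_1 = √((0.0000−6.0000)² + (0.0000−2.5000)²) = 6.5000
L_2 = √((8.0000−6.0000)² + (5.0000−2.5000)²) = 3.2016
L_3 = √((0.0000−6.0000)² + (2.5000−2.5000)²) = 6.0000

(6.5000, 3.2016, 6.0000)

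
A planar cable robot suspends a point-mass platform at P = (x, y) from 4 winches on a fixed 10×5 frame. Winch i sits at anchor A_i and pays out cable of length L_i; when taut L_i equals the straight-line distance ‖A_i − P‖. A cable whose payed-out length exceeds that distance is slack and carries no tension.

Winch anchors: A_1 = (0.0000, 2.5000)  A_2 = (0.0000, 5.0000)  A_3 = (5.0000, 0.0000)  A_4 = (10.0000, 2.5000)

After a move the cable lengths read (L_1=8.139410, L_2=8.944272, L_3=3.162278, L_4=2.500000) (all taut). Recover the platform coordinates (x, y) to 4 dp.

(8.0000, 1.0000)

each cable: (A_i−P)·(A_i−P) = L_i²; let q_i = ‖A_i‖²−L_i²
q_1 = 0.0000+6.2500−66.2500 = -60.0000
row 1: 0.0000x − 5.0000y = -5.0000  (q_2=-55.0000)
row 2: -10.0000x + 5.0000y = -75.0000  (q_3=15.0000)
row 3: -20.0000x + 0.0000y = -160.0000  (q_4=100.0000)
Cramer on rows 1–2 → x = 8.0000, y = 1.0000
check cable 4: ‖A_4−P‖² = 6.2500 ≈ L_4² = 6.2500 ✓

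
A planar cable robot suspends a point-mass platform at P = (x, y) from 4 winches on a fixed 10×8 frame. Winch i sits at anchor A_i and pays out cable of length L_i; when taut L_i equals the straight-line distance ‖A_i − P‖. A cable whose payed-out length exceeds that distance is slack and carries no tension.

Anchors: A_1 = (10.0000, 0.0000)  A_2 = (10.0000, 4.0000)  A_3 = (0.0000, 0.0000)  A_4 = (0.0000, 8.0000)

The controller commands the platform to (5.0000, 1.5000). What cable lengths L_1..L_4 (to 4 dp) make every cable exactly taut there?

cable 1: Δx=5.0000, Δy=-1.5000; L_1 = √(Δx²+Δy²) = 5.2202
cable 2: Δx=5.0000, Δy=2.5000; L_2 = √(Δx²+Δy²) = 5.5902
cable 3: Δx=-5.0000, Δy=-1.5000; L_3 = √(Δx²+Δy²) = 5.2202
cable 4: Δx=-5.0000, Δy=6.5000; L_4 = √(Δx²+Δy²) = 8.2006

(5.2202, 5.5902, 5.2202, 8.2006)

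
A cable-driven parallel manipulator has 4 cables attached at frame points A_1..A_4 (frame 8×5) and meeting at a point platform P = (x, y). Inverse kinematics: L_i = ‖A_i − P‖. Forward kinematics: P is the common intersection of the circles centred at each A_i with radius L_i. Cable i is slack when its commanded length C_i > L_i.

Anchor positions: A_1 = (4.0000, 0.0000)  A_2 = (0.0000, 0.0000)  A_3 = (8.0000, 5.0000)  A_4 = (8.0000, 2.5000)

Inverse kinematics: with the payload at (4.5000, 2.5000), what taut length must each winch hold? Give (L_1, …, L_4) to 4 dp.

(2.5495, 5.1478, 4.3012, 3.5000)

cable 1: Δx=-0.5000, Δy=-2.5000; L_1 = √(Δx²+Δy²) = 2.5495
cable 2: Δx=-4.5000, Δy=-2.5000; L_2 = √(Δx²+Δy²) = 5.1478
cable 3: Δx=3.5000, Δy=2.5000; L_3 = √(Δx²+Δy²) = 4.3012
cable 4: Δx=3.5000, Δy=0.0000; L_4 = √(Δx²+Δy²) = 3.5000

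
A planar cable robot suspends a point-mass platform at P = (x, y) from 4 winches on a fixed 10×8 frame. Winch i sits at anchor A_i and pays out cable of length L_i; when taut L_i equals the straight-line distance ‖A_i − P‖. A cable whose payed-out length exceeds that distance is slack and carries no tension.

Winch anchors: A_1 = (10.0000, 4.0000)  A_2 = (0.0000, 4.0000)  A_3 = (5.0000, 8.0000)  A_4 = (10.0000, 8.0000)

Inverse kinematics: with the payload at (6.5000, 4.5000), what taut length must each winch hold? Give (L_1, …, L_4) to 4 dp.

(3.5355, 6.5192, 3.8079, 4.9497)

cable 1: Δx=3.5000, Δy=-0.5000; L_1 = √(Δx²+Δy²) = 3.5355
cable 2: Δx=-6.5000, Δy=-0.5000; L_2 = √(Δx²+Δy²) = 6.5192
cable 3: Δx=-1.5000, Δy=3.5000; L_3 = √(Δx²+Δy²) = 3.8079
cable 4: Δx=3.5000, Δy=3.5000; L_4 = √(Δx²+Δy²) = 4.9497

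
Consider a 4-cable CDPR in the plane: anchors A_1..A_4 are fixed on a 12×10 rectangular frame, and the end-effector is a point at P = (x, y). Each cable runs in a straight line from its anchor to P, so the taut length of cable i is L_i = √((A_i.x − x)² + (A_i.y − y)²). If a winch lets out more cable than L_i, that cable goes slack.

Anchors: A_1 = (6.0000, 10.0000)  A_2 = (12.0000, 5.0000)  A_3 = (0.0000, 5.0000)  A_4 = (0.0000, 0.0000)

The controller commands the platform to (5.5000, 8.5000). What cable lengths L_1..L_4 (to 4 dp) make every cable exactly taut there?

cable 1: Δx=0.5000, Δy=1.5000; L_1 = √(Δx²+Δy²) = 1.5811
cable 2: Δx=6.5000, Δy=-3.5000; L_2 = √(Δx²+Δy²) = 7.3824
cable 3: Δx=-5.5000, Δy=-3.5000; L_3 = √(Δx²+Δy²) = 6.5192
cable 4: Δx=-5.5000, Δy=-8.5000; L_4 = √(Δx²+Δy²) = 10.1242

(1.5811, 7.3824, 6.5192, 10.1242)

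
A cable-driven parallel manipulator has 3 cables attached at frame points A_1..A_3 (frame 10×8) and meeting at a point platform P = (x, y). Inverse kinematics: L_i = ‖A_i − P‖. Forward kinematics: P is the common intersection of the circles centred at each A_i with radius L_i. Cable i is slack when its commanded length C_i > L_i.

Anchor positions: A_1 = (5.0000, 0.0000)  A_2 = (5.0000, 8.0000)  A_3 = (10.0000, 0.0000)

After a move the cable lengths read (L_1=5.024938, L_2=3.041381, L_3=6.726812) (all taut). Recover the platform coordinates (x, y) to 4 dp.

each cable: (A_i−P)·(A_i−P) = L_i²; let c_i = ‖A_i‖²−L_i²
c_1 = 25.0000+0.0000−25.2500 = -0.2500
row 1: 0.0000x − 16.0000y = -80.0000  (c_2=79.7500)
row 2: -10.0000x + 0.0000y = -55.0000  (c_3=54.7500)
Cramer on rows 1–2 → x = 5.5000, y = 5.0000

(5.5000, 5.0000)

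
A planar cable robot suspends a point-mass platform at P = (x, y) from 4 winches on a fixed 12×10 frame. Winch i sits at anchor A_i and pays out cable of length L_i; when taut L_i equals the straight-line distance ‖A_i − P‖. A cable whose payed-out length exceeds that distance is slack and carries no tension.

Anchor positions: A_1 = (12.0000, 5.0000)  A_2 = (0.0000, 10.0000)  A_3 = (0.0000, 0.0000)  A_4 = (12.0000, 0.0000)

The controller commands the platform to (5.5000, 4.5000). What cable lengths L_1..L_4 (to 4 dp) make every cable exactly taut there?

L_1: Δ = A_1−P = (6.5000, 0.5000) → ‖Δ‖ = √42.5000 = 6.5192
L_2: Δ = A_2−P = (-5.5000, 5.5000) → ‖Δ‖ = √60.5000 = 7.7782
L_3: Δ = A_3−P = (-5.5000, -4.5000) → ‖Δ‖ = √50.5000 = 7.1063
L_4: Δ = A_4−P = (6.5000, -4.5000) → ‖Δ‖ = √62.5000 = 7.9057

(6.5192, 7.7782, 7.1063, 7.9057)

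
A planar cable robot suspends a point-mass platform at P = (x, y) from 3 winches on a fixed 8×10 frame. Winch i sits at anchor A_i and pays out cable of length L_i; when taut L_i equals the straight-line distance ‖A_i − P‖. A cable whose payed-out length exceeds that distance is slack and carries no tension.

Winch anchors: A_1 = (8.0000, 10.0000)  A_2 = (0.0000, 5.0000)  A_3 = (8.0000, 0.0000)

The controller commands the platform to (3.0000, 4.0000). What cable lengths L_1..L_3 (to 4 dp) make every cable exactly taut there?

(7.8102, 3.1623, 6.4031)

L_1 = √((8.0000−3.0000)² + (10.0000−4.0000)²) = 7.8102
L_2 = √((0.0000−3.0000)² + (5.0000−4.0000)²) = 3.1623
L_3 = √((8.0000−3.0000)² + (0.0000−4.0000)²) = 6.4031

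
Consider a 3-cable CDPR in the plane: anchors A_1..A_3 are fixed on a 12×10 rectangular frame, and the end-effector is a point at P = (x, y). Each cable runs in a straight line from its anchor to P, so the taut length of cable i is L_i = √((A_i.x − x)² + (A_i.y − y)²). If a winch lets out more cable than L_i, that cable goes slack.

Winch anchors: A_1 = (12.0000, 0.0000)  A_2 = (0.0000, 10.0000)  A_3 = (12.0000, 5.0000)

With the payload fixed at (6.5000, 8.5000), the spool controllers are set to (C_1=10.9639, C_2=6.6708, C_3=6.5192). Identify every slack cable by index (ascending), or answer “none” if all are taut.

i=1: geometric 10.1242 vs commanded 10.9639 ⇒ slack
i=2: geometric 6.6708 vs commanded 6.6708 ⇒ taut
i=3: geometric 6.5192 vs commanded 6.5192 ⇒ taut

1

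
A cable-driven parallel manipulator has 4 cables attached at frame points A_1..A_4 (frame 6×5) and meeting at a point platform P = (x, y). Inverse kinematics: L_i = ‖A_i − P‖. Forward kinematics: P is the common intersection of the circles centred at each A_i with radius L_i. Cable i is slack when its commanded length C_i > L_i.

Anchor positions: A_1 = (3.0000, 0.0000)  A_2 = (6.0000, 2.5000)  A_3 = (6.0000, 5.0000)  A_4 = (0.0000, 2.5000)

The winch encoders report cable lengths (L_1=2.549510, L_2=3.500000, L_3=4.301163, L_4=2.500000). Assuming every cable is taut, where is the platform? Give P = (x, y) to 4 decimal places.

(2.5000, 2.5000)

each cable: (A_i−P)·(A_i−P) = L_i²; let q_i = ‖A_i‖²−L_i²
q_1 = 9.0000+0.0000−6.5000 = 2.5000
row 1: -6.0000x − 5.0000y = -27.5000  (q_2=30.0000)
row 2: -6.0000x − 10.0000y = -40.0000  (q_3=42.5000)
row 3: 6.0000x − 5.0000y = 2.5000  (q_4=0.0000)
Cramer on rows 1–2 → x = 2.5000, y = 2.5000
check cable 4: ‖A_4−P‖² = 6.2500 ≈ L_4² = 6.2500 ✓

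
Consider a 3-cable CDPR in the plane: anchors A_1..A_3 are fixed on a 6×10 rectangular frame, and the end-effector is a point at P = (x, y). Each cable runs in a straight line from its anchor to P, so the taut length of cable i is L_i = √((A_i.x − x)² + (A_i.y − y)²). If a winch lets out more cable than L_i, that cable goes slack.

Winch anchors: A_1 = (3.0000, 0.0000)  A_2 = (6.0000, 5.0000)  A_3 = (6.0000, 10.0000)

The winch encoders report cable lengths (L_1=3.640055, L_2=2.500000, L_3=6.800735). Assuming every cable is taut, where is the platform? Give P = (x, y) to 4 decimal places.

each cable: (A_i−P)·(A_i−P) = L_i²; let q_i = ‖A_i‖²−L_i²
q_1 = 9.0000+0.0000−13.2500 = -4.2500
row 1: -6.0000x − 10.0000y = -59.0000  (q_2=54.7500)
row 2: -6.0000x − 20.0000y = -94.0000  (q_3=89.7500)
Cramer on rows 1–2 → x = 4.0000, y = 3.5000

(4.0000, 3.5000)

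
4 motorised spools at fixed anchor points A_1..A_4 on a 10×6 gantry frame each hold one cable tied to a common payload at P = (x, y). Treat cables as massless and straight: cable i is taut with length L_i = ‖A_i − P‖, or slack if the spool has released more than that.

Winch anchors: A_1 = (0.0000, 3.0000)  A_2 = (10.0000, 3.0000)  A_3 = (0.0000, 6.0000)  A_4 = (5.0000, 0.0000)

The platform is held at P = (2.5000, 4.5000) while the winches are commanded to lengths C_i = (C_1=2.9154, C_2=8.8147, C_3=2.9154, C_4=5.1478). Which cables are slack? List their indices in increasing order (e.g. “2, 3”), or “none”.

i=1: geometric 2.9155 vs commanded 2.9154 ⇒ taut
i=2: geometric 7.6485 vs commanded 8.8147 ⇒ slack
i=3: geometric 2.9155 vs commanded 2.9154 ⇒ taut
i=4: geometric 5.1478 vs commanded 5.1478 ⇒ taut

2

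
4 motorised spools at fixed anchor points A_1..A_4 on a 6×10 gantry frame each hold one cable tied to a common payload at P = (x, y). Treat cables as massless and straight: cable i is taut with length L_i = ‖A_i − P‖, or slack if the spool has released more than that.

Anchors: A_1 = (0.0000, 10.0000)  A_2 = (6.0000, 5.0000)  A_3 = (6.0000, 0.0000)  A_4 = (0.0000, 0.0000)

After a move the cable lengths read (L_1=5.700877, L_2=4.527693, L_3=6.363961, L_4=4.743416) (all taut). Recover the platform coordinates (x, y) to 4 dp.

circle eqns → linear via eq_j − eq_1; set c_j = A_j·A_j − L_j²
c_1 = 0.0000+100.0000−32.5000 = 67.5000
-12.0000·x + 10.0000·y = c_1−c_2 = 27.0000
-12.0000·x + 20.0000·y = c_1−c_3 = 72.0000
0.0000·x + 20.0000·y = c_1−c_4 = 90.0000
solve first two rows → x=1.5000, y=4.5000
check cable 4: ‖A_4−P‖² = 22.5000 ≈ L_4² = 22.5000 ✓

(1.5000, 4.5000)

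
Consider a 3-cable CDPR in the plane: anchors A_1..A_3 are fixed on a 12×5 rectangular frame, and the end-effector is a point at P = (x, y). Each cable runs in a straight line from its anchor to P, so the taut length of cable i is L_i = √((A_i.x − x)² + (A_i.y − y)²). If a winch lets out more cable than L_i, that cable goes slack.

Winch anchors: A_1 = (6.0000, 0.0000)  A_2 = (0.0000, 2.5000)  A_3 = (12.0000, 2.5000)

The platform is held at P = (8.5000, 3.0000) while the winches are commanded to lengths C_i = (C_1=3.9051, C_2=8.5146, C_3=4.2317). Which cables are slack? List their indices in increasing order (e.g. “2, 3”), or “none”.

i=1: geometric 3.9051 vs commanded 3.9051 ⇒ taut
i=2: geometric 8.5147 vs commanded 8.5146 ⇒ taut
i=3: geometric 3.5355 vs commanded 4.2317 ⇒ slack

3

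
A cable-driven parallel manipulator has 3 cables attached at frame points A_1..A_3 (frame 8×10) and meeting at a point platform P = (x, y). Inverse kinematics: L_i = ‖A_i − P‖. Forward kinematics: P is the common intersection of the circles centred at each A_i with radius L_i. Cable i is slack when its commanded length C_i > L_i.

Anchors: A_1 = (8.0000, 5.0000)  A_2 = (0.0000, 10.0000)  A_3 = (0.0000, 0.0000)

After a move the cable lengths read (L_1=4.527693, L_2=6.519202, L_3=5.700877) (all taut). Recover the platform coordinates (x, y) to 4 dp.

(3.5000, 4.5000)

expand ‖A_i−P‖²=L_i² and subtract eq 1 (q_i ≔ ‖A_i‖²−L_i²)
q_1 = 64.0000+25.0000−20.5000 = 68.5000
eq1−eq2 → [16.0000  -10.0000]·P = 11.0000
eq1−eq3 → [16.0000  10.0000]·P = 101.0000
2×2 solve → P = (3.5000, 4.5000)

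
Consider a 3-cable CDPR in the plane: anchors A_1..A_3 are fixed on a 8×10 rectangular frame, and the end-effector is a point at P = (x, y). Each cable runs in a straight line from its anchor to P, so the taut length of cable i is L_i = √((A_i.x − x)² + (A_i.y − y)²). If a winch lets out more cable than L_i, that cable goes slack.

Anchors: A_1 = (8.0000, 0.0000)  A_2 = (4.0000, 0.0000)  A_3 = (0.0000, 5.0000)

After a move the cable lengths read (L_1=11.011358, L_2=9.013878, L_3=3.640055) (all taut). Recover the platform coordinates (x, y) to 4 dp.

expand ‖A_i−P‖²=L_i² and subtract eq 1 (c_i ≔ ‖A_i‖²−L_i²)
c_1 = 64.0000+0.0000−121.2500 = -57.2500
eq1−eq2 → [8.0000  0.0000]·P = 8.0000
eq1−eq3 → [16.0000  -10.0000]·P = -69.0000
2×2 solve → P = (1.0000, 8.5000)

(1.0000, 8.5000)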